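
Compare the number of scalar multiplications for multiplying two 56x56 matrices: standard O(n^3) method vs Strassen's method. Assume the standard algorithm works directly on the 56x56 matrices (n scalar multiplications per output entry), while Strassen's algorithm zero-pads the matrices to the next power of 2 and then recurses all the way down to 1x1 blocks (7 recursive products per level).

Matrix multiplication for 56x56 matrices:

Strassen's algorithm requires power-of-2 dimensions. Pad 56x56 to 64x64 (next power of 2).

Standard algorithm: 56^3 = 175616 multiplications
Strassen's algorithm: 7^(log2(64)) = 7^6 = 117649 multiplications
Savings: 175616 - 117649 = 57967 multiplications

Standard: 175616 multiplications (56^3). Strassen: 117649 multiplications (7^6, after padding to 64x64). Strassen reduces 8 recursive multiplications to 7 at each level.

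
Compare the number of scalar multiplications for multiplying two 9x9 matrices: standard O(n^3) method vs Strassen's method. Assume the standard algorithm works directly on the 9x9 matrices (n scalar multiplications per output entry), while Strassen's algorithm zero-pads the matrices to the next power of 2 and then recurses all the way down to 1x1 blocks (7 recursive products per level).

Matrix multiplication for 9x9 matrices:

Strassen's algorithm requires power-of-2 dimensions. Pad 9x9 to 16x16 (next power of 2).

Standard algorithm: 9^3 = 729 multiplications
Strassen's algorithm: 7^(log2(16)) = 7^4 = 2401 multiplications
Difference: 729 - 2401 = -1672 (Strassen uses MORE here due to padding overhead — for small or just-over-power-of-2 n, padding can outweigh the per-level savings)

Standard: 729 multiplications (9^3). Strassen: 2401 multiplications (7^4, after padding to 16x16). Strassen reduces 8 recursive multiplications to 7 at each level.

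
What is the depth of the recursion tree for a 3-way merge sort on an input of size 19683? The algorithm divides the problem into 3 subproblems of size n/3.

For divide and conquer with division factor 3:

Problem sizes at each level:
Level 0: 19683
Level 1: 6561
Level 2: 2187
Level 3: 729
Level 4: 243
Level 5: 81
Level 6: 27
Level 7: 9
Level 8: 3
Level 9: 1

The root is level 0 and the size-1 base case is level 9 (the tree spans levels 0 through 9, i.e. 10 levels counting the root), so the depth is the number of divisions: log_3(19683) = 9

The recursion tree depth is log_3(19683) = 9. At each level, the problem size is divided by 3, so it takes 9 divisions to reduce to a base case of size 1. The algorithm makes 3 recursive calls at each level.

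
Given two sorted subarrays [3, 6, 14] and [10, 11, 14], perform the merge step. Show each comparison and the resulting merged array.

Merging process:

Compare 3 vs 10: take 3 from left. Merged: [3]
Compare 6 vs 10: take 6 from left. Merged: [3, 6]
Compare 14 vs 10: take 10 from right. Merged: [3, 6, 10]
Compare 14 vs 11: take 11 from right. Merged: [3, 6, 10, 11]
Compare 14 vs 14: take 14 from left. Merged: [3, 6, 10, 11, 14]
Append remaining from right: [14]. Merged: [3, 6, 10, 11, 14, 14]

Final merged array: [3, 6, 10, 11, 14, 14]
Total comparisons: 5

The merged array is [3, 6, 10, 11, 14, 14], requiring 5 comparisons. The merge step runs in O(n) time where n is the total number of elements.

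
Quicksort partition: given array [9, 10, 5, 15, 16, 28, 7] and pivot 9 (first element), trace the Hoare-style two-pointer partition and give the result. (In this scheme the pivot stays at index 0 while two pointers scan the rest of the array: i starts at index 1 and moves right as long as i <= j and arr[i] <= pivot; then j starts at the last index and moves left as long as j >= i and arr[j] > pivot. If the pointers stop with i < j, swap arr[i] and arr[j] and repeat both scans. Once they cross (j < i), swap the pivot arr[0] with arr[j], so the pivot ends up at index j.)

Hoare-style two-pointer partition with pivot = 9:

Initial array: [9, 10, 5, 15, 16, 28, 7]

Pointers start at i = 1, j = 6.
i stops at index 1 (arr[1]=10 > 9), j stops at index 6 (arr[6]=7 <= 9): swap arr[1] and arr[6], array becomes [9, 7, 5, 15, 16, 28, 10]
i ends at 3, j ends at 2: the pointers have crossed (j < i), so scanning stops.

Swap pivot arr[0] with arr[2] to place pivot at position 2: [5, 7, 9, 15, 16, 28, 10]
Pivot position: 2

After partitioning with pivot 9, the array becomes [5, 7, 9, 15, 16, 28, 10]. The pivot is placed at index 2. All elements to the left of the pivot are <= 9, and all elements to the right are > 9.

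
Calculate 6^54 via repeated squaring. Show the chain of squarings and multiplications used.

Computing 6^54 by squaring (build up from 6^1; each line after the first costs one multiplication):

6^1 = 6
6^2 = (6^1)^2 = 6^2 = 36
6^3 = 6 * 6^2 = 6 * 36 = 216
6^6 = (6^3)^2 = 216^2 = 46656
6^12 = (6^6)^2 = 46656^2 = 2176782336
6^13 = 6 * 6^12 = 6 * 2176782336 = 13060694016
6^26 = (6^13)^2 = 13060694016^2 = 170581728179578208256
6^27 = 6 * 6^26 = 6 * 170581728179578208256 = 1023490369077469249536
6^54 = (6^27)^2 = 1023490369077469249536^2 = 1047532535594334222593508922191671036215296

Result: 1047532535594334222593508922191671036215296
Multiplications needed: 8 (8 lines after 6^1)

6^54 = 1047532535594334222593508922191671036215296. Using exponentiation by squaring, this requires 8 multiplications. The key idea: if the exponent is even, square the half-power; if odd, multiply by the base once.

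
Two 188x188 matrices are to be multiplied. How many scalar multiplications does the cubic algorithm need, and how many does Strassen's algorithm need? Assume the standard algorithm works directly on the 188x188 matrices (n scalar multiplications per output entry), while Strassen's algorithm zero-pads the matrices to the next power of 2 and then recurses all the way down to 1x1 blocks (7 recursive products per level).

Matrix multiplication for 188x188 matrices:

Strassen's algorithm requires power-of-2 dimensions. Pad 188x188 to 256x256 (next power of 2).

Standard algorithm: 188^3 = 6644672 multiplications
Strassen's algorithm: 7^(log2(256)) = 7^8 = 5764801 multiplications
Savings: 6644672 - 5764801 = 879871 multiplications

Standard: 6644672 multiplications (188^3). Strassen: 5764801 multiplications (7^8, after padding to 256x256). Strassen reduces 8 recursive multiplications to 7 at each level.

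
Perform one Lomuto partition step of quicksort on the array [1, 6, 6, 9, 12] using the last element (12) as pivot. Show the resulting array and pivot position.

Lomuto partition with pivot = 12:

Initial array: [1, 6, 6, 9, 12]

arr[0]=1 <= 12: swap with position 0, array becomes [1, 6, 6, 9, 12]
arr[1]=6 <= 12: swap with position 1, array becomes [1, 6, 6, 9, 12]
arr[2]=6 <= 12: swap with position 2, array becomes [1, 6, 6, 9, 12]
arr[3]=9 <= 12: swap with position 3, array becomes [1, 6, 6, 9, 12]

Place pivot at position 4: [1, 6, 6, 9, 12]
Pivot position: 4

After partitioning with pivot 12, the array becomes [1, 6, 6, 9, 12]. The pivot is placed at index 4. All elements to the left of the pivot are <= 12, and all elements to the right are > 12.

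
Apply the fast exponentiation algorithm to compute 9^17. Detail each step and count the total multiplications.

Computing 9^17 by squaring (build up from 9^1; each line after the first costs one multiplication):

9^1 = 9
9^2 = (9^1)^2 = 9^2 = 81
9^4 = (9^2)^2 = 81^2 = 6561
9^8 = (9^4)^2 = 6561^2 = 43046721
9^16 = (9^8)^2 = 43046721^2 = 1853020188851841
9^17 = 9 * 9^16 = 9 * 1853020188851841 = 16677181699666569

Result: 16677181699666569
Multiplications needed: 5 (5 lines after 9^1)

9^17 = 16677181699666569. Using exponentiation by squaring, this requires 5 multiplications. The key idea: if the exponent is even, square the half-power; if odd, multiply by the base once.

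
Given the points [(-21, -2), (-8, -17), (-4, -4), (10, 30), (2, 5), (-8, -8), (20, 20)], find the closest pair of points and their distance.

Computing all pairwise distances among 7 points:

d((-21, -2), (-8, -17)) = 19.8494
d((-21, -2), (-4, -4)) = 17.1172
d((-21, -2), (10, 30)) = 44.5533
d((-21, -2), (2, 5)) = 24.0416
d((-21, -2), (-8, -8)) = 14.3178
d((-21, -2), (20, 20)) = 46.5296
d((-8, -17), (-4, -4)) = 13.6015
d((-8, -17), (10, 30)) = 50.3289
d((-8, -17), (2, 5)) = 24.1661
d((-8, -17), (-8, -8)) = 9.0
d((-8, -17), (20, 20)) = 46.4004
d((-4, -4), (10, 30)) = 36.7696
d((-4, -4), (2, 5)) = 10.8167
d((-4, -4), (-8, -8)) = 5.6569 <-- minimum
d((-4, -4), (20, 20)) = 33.9411
d((10, 30), (2, 5)) = 26.2488
d((10, 30), (-8, -8)) = 42.0476
d((10, 30), (20, 20)) = 14.1421
d((2, 5), (-8, -8)) = 16.4012
d((2, 5), (20, 20)) = 23.4307
d((-8, -8), (20, 20)) = 39.598

Closest pair: (-4, -4) and (-8, -8) with distance 5.6569

The closest pair is (-4, -4) and (-8, -8) with Euclidean distance 5.6569. For 7 points, brute-force pairwise comparison is shown above. For large n, the divide-and-conquer algorithm (sort by x, recurse on halves, check the dividing strip) achieves O(n log n).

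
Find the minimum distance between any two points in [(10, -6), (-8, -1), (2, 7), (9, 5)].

Computing all pairwise distances among 4 points:

d((10, -6), (-8, -1)) = 18.6815
d((10, -6), (2, 7)) = 15.2643
d((10, -6), (9, 5)) = 11.0454
d((-8, -1), (2, 7)) = 12.8062
d((-8, -1), (9, 5)) = 18.0278
d((2, 7), (9, 5)) = 7.2801 <-- minimum

Closest pair: (2, 7) and (9, 5) with distance 7.2801

The closest pair is (2, 7) and (9, 5) with Euclidean distance 7.2801. For 4 points, brute-force pairwise comparison is shown above. For large n, the divide-and-conquer algorithm (sort by x, recurse on halves, check the dividing strip) achieves O(n log n).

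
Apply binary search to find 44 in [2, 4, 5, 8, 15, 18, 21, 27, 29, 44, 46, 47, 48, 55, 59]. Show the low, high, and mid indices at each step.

Binary search for 44 in [2, 4, 5, 8, 15, 18, 21, 27, 29, 44, 46, 47, 48, 55, 59]:

lo=0, hi=14, mid=7, arr[mid]=27 -> 27 < 44, search right half
lo=8, hi=14, mid=11, arr[mid]=47 -> 47 > 44, search left half
lo=8, hi=10, mid=9, arr[mid]=44 -> Found target at index 9!

Binary search finds 44 at index 9 after 3 comparisons. The search repeatedly halves the search space by comparing with the middle element.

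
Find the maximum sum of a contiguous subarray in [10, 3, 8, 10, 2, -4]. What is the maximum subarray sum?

Using Kadane's algorithm on [10, 3, 8, 10, 2, -4]:

Scanning through the array:
Position 1 (value 3): max_ending_here = 13, max_so_far = 13
Position 2 (value 8): max_ending_here = 21, max_so_far = 21
Position 3 (value 10): max_ending_here = 31, max_so_far = 31
Position 4 (value 2): max_ending_here = 33, max_so_far = 33
Position 5 (value -4): max_ending_here = 29, max_so_far = 33

Maximum subarray: [10, 3, 8, 10, 2]
Maximum sum: 33

The maximum subarray is [10, 3, 8, 10, 2] with sum 33. This subarray runs from index 0 to index 4.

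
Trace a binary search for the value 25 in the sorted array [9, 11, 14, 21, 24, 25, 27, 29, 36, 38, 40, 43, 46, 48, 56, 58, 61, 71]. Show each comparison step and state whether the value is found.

Binary search for 25 in [9, 11, 14, 21, 24, 25, 27, 29, 36, 38, 40, 43, 46, 48, 56, 58, 61, 71]:

lo=0, hi=17, mid=8, arr[mid]=36 -> 36 > 25, search left half
lo=0, hi=7, mid=3, arr[mid]=21 -> 21 < 25, search right half
lo=4, hi=7, mid=5, arr[mid]=25 -> Found target at index 5!

Binary search finds 25 at index 5 after 3 comparisons. The search repeatedly halves the search space by comparing with the middle element.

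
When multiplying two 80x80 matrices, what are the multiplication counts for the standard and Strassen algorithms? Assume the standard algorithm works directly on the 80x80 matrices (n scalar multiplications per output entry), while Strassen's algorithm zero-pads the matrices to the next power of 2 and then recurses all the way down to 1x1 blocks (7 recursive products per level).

Matrix multiplication for 80x80 matrices:

Strassen's algorithm requires power-of-2 dimensions. Pad 80x80 to 128x128 (next power of 2).

Standard algorithm: 80^3 = 512000 multiplications
Strassen's algorithm: 7^(log2(128)) = 7^7 = 823543 multiplications
Difference: 512000 - 823543 = -311543 (Strassen uses MORE here due to padding overhead — for small or just-over-power-of-2 n, padding can outweigh the per-level savings)

Standard: 512000 multiplications (80^3). Strassen: 823543 multiplications (7^7, after padding to 128x128). Strassen reduces 8 recursive multiplications to 7 at each level.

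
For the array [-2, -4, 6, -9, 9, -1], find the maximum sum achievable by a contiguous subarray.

Using Kadane's algorithm on [-2, -4, 6, -9, 9, -1]:

Scanning through the array:
Position 1 (value -4): max_ending_here = -4, max_so_far = -2
Position 2 (value 6): max_ending_here = 6, max_so_far = 6
Position 3 (value -9): max_ending_here = -3, max_so_far = 6
Position 4 (value 9): max_ending_here = 9, max_so_far = 9
Position 5 (value -1): max_ending_here = 8, max_so_far = 9

Maximum subarray: [9]
Maximum sum: 9

The maximum subarray is [9] with sum 9. This subarray runs from index 4 to index 4.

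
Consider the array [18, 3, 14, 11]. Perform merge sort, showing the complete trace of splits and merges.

Merge sort trace:

Split: [18, 3, 14, 11] -> [18, 3] and [14, 11]
  Split: [18, 3] -> [18] and [3]
  Merge: [18] + [3] -> [3, 18]
  Split: [14, 11] -> [14] and [11]
  Merge: [14] + [11] -> [11, 14]
Merge: [3, 18] + [11, 14] -> [3, 11, 14, 18]

Final sorted array: [3, 11, 14, 18]

The merge sort proceeds by recursively splitting the array and merging sorted halves.
After all merges, the sorted array is [3, 11, 14, 18].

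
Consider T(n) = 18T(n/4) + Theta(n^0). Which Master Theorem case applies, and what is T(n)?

Master Theorem for T(n) = 18T(n/4) + O(n^0):

a = 18, b = 4, c = 0
log_b(a) = log_4(18) = 2.0850

Case 1: c = 0 < log_4(18) = 2.0850
T(n) = O(n^(log_4 18))

For T(n) = 18T(n/4) + O(n^0): log_4(18) = 2.0850. This is Case 1 of the Master Theorem (c < log_b(a), work dominated by leaves), giving O(n^(log_4 18)).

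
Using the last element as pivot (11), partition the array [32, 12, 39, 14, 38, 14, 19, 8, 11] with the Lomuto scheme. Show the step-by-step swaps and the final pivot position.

Lomuto partition with pivot = 11:

Initial array: [32, 12, 39, 14, 38, 14, 19, 8, 11]

arr[0]=32 > 11: no swap
arr[1]=12 > 11: no swap
arr[2]=39 > 11: no swap
arr[3]=14 > 11: no swap
arr[4]=38 > 11: no swap
arr[5]=14 > 11: no swap
arr[6]=19 > 11: no swap
arr[7]=8 <= 11: swap with position 0, array becomes [8, 12, 39, 14, 38, 14, 19, 32, 11]

Place pivot at position 1: [8, 11, 39, 14, 38, 14, 19, 32, 12]
Pivot position: 1

After partitioning with pivot 11, the array becomes [8, 11, 39, 14, 38, 14, 19, 32, 12]. The pivot is placed at index 1. All elements to the left of the pivot are <= 11, and all elements to the right are > 11.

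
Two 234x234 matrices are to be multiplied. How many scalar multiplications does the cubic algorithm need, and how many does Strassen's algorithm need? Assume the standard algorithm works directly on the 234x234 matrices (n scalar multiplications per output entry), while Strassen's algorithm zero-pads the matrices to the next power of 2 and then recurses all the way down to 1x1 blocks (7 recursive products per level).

Matrix multiplication for 234x234 matrices:

Strassen's algorithm requires power-of-2 dimensions. Pad 234x234 to 256x256 (next power of 2).

Standard algorithm: 234^3 = 12812904 multiplications
Strassen's algorithm: 7^(log2(256)) = 7^8 = 5764801 multiplications
Savings: 12812904 - 5764801 = 7048103 multiplications

Standard: 12812904 multiplications (234^3). Strassen: 5764801 multiplications (7^8, after padding to 256x256). Strassen reduces 8 recursive multiplications to 7 at each level.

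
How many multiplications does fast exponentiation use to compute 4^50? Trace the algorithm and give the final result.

Computing 4^50 by squaring (build up from 4^1; each line after the first costs one multiplication):

4^1 = 4
4^2 = (4^1)^2 = 4^2 = 16
4^3 = 4 * 4^2 = 4 * 16 = 64
4^6 = (4^3)^2 = 64^2 = 4096
4^12 = (4^6)^2 = 4096^2 = 16777216
4^24 = (4^12)^2 = 16777216^2 = 281474976710656
4^25 = 4 * 4^24 = 4 * 281474976710656 = 1125899906842624
4^50 = (4^25)^2 = 1125899906842624^2 = 1267650600228229401496703205376

Result: 1267650600228229401496703205376
Multiplications needed: 7 (7 lines after 4^1)

4^50 = 1267650600228229401496703205376. Using exponentiation by squaring, this requires 7 multiplications. The key idea: if the exponent is even, square the half-power; if odd, multiply by the base once.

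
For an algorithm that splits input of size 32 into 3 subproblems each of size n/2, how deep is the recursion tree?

For divide and conquer with division factor 2:

Problem sizes at each level:
Level 0: 32
Level 1: 16
Level 2: 8
Level 3: 4
Level 4: 2
Level 5: 1

The root is level 0 and the size-1 base case is level 5 (the tree spans levels 0 through 5, i.e. 6 levels counting the root), so the depth is the number of divisions: log_2(32) = 5

The recursion tree depth is log_2(32) = 5. At each level, the problem size is divided by 2, so it takes 5 divisions to reduce to a base case of size 1. The algorithm makes 3 recursive calls at each level.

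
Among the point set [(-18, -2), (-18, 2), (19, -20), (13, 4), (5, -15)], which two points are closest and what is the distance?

Computing all pairwise distances among 5 points:

d((-18, -2), (-18, 2)) = 4.0 <-- minimum
d((-18, -2), (19, -20)) = 41.1461
d((-18, -2), (13, 4)) = 31.5753
d((-18, -2), (5, -15)) = 26.4197
d((-18, 2), (19, -20)) = 43.0465
d((-18, 2), (13, 4)) = 31.0644
d((-18, 2), (5, -15)) = 28.6007
d((19, -20), (13, 4)) = 24.7386
d((19, -20), (5, -15)) = 14.8661
d((13, 4), (5, -15)) = 20.6155

Closest pair: (-18, -2) and (-18, 2) with distance 4.0

The closest pair is (-18, -2) and (-18, 2) with Euclidean distance 4.0. For 5 points, brute-force pairwise comparison is shown above. For large n, the divide-and-conquer algorithm (sort by x, recurse on halves, check the dividing strip) achieves O(n log n).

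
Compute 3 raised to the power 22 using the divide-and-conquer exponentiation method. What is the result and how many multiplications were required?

Computing 3^22 by squaring (build up from 3^1; each line after the first costs one multiplication):

3^1 = 3
3^2 = (3^1)^2 = 3^2 = 9
3^4 = (3^2)^2 = 9^2 = 81
3^5 = 3 * 3^4 = 3 * 81 = 243
3^10 = (3^5)^2 = 243^2 = 59049
3^11 = 3 * 3^10 = 3 * 59049 = 177147
3^22 = (3^11)^2 = 177147^2 = 31381059609

Result: 31381059609
Multiplications needed: 6 (6 lines after 3^1)

3^22 = 31381059609. Using exponentiation by squaring, this requires 6 multiplications. The key idea: if the exponent is even, square the half-power; if odd, multiply by the base once.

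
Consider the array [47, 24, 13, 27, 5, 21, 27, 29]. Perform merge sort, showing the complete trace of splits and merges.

Merge sort trace:

Split: [47, 24, 13, 27, 5, 21, 27, 29] -> [47, 24, 13, 27] and [5, 21, 27, 29]
  Split: [47, 24, 13, 27] -> [47, 24] and [13, 27]
    Split: [47, 24] -> [47] and [24]
    Merge: [47] + [24] -> [24, 47]
    Split: [13, 27] -> [13] and [27]
    Merge: [13] + [27] -> [13, 27]
  Merge: [24, 47] + [13, 27] -> [13, 24, 27, 47]
  Split: [5, 21, 27, 29] -> [5, 21] and [27, 29]
    Split: [5, 21] -> [5] and [21]
    Merge: [5] + [21] -> [5, 21]
    Split: [27, 29] -> [27] and [29]
    Merge: [27] + [29] -> [27, 29]
  Merge: [5, 21] + [27, 29] -> [5, 21, 27, 29]
Merge: [13, 24, 27, 47] + [5, 21, 27, 29] -> [5, 13, 21, 24, 27, 27, 29, 47]

Final sorted array: [5, 13, 21, 24, 27, 27, 29, 47]

The merge sort proceeds by recursively splitting the array and merging sorted halves.
After all merges, the sorted array is [5, 13, 21, 24, 27, 27, 29, 47].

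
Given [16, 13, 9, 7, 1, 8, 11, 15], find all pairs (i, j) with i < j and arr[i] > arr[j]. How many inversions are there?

Finding inversions in [16, 13, 9, 7, 1, 8, 11, 15]:

(0, 1): arr[0]=16 > arr[1]=13
(0, 2): arr[0]=16 > arr[2]=9
(0, 3): arr[0]=16 > arr[3]=7
(0, 4): arr[0]=16 > arr[4]=1
(0, 5): arr[0]=16 > arr[5]=8
(0, 6): arr[0]=16 > arr[6]=11
(0, 7): arr[0]=16 > arr[7]=15
(1, 2): arr[1]=13 > arr[2]=9
(1, 3): arr[1]=13 > arr[3]=7
(1, 4): arr[1]=13 > arr[4]=1
(1, 5): arr[1]=13 > arr[5]=8
(1, 6): arr[1]=13 > arr[6]=11
(2, 3): arr[2]=9 > arr[3]=7
(2, 4): arr[2]=9 > arr[4]=1
(2, 5): arr[2]=9 > arr[5]=8
(3, 4): arr[3]=7 > arr[4]=1

Total inversions: 16

The array has 16 inversion(s): (0,1), (0,2), (0,3), (0,4), (0,5), (0,6), (0,7), (1,2), (1,3), (1,4), (1,5), (1,6), (2,3), (2,4), (2,5), (3,4). Each pair (i,j) satisfies i < j and arr[i] > arr[j].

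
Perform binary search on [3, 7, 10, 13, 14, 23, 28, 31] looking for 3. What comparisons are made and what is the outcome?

Binary search for 3 in [3, 7, 10, 13, 14, 23, 28, 31]:

lo=0, hi=7, mid=3, arr[mid]=13 -> 13 > 3, search left half
lo=0, hi=2, mid=1, arr[mid]=7 -> 7 > 3, search left half
lo=0, hi=0, mid=0, arr[mid]=3 -> Found target at index 0!

Binary search finds 3 at index 0 after 3 comparisons. The search repeatedly halves the search space by comparing with the middle element.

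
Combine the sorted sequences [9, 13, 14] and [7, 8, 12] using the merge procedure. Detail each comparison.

Merging process:

Compare 9 vs 7: take 7 from right. Merged: [7]
Compare 9 vs 8: take 8 from right. Merged: [7, 8]
Compare 9 vs 12: take 9 from left. Merged: [7, 8, 9]
Compare 13 vs 12: take 12 from right. Merged: [7, 8, 9, 12]
Append remaining from left: [13, 14]. Merged: [7, 8, 9, 12, 13, 14]

Final merged array: [7, 8, 9, 12, 13, 14]
Total comparisons: 4

The merged array is [7, 8, 9, 12, 13, 14], requiring 4 comparisons. The merge step runs in O(n) time where n is the total number of elements.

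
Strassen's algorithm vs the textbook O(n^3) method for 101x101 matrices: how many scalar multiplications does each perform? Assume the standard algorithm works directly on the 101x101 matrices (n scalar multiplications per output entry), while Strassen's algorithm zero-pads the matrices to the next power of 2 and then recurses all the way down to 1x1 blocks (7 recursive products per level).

Matrix multiplication for 101x101 matrices:

Strassen's algorithm requires power-of-2 dimensions. Pad 101x101 to 128x128 (next power of 2).

Standard algorithm: 101^3 = 1030301 multiplications
Strassen's algorithm: 7^(log2(128)) = 7^7 = 823543 multiplications
Savings: 1030301 - 823543 = 206758 multiplications

Standard: 1030301 multiplications (101^3). Strassen: 823543 multiplications (7^7, after padding to 128x128). Strassen reduces 8 recursive multiplications to 7 at each level.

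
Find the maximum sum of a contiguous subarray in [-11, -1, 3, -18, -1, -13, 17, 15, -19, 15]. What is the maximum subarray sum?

Using Kadane's algorithm on [-11, -1, 3, -18, -1, -13, 17, 15, -19, 15]:

Scanning through the array:
Position 1 (value -1): max_ending_here = -1, max_so_far = -1
Position 2 (value 3): max_ending_here = 3, max_so_far = 3
Position 3 (value -18): max_ending_here = -15, max_so_far = 3
Position 4 (value -1): max_ending_here = -1, max_so_far = 3
Position 5 (value -13): max_ending_here = -13, max_so_far = 3
Position 6 (value 17): max_ending_here = 17, max_so_far = 17
Position 7 (value 15): max_ending_here = 32, max_so_far = 32
Position 8 (value -19): max_ending_here = 13, max_so_far = 32
Position 9 (value 15): max_ending_here = 28, max_so_far = 32

Maximum subarray: [17, 15]
Maximum sum: 32

The maximum subarray is [17, 15] with sum 32. This subarray runs from index 6 to index 7.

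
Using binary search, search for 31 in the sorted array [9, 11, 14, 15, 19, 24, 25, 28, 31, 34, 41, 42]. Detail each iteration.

Binary search for 31 in [9, 11, 14, 15, 19, 24, 25, 28, 31, 34, 41, 42]:

lo=0, hi=11, mid=5, arr[mid]=24 -> 24 < 31, search right half
lo=6, hi=11, mid=8, arr[mid]=31 -> Found target at index 8!

Binary search finds 31 at index 8 after 2 comparisons. The search repeatedly halves the search space by comparing with the middle element.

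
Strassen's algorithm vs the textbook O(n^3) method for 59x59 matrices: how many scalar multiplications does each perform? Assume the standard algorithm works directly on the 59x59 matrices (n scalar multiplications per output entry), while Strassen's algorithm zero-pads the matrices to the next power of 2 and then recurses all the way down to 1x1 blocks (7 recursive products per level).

Matrix multiplication for 59x59 matrices:

Strassen's algorithm requires power-of-2 dimensions. Pad 59x59 to 64x64 (next power of 2).

Standard algorithm: 59^3 = 205379 multiplications
Strassen's algorithm: 7^(log2(64)) = 7^6 = 117649 multiplications
Savings: 205379 - 117649 = 87730 multiplications

Standard: 205379 multiplications (59^3). Strassen: 117649 multiplications (7^6, after padding to 64x64). Strassen reduces 8 recursive multiplications to 7 at each level.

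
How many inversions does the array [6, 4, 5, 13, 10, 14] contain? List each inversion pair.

Finding inversions in [6, 4, 5, 13, 10, 14]:

(0, 1): arr[0]=6 > arr[1]=4
(0, 2): arr[0]=6 > arr[2]=5
(3, 4): arr[3]=13 > arr[4]=10

Total inversions: 3

The array has 3 inversion(s): (0,1), (0,2), (3,4). Each pair (i,j) satisfies i < j and arr[i] > arr[j].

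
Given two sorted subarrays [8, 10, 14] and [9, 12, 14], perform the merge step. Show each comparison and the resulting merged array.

Merging process:

Compare 8 vs 9: take 8 from left. Merged: [8]
Compare 10 vs 9: take 9 from right. Merged: [8, 9]
Compare 10 vs 12: take 10 from left. Merged: [8, 9, 10]
Compare 14 vs 12: take 12 from right. Merged: [8, 9, 10, 12]
Compare 14 vs 14: take 14 from left. Merged: [8, 9, 10, 12, 14]
Append remaining from right: [14]. Merged: [8, 9, 10, 12, 14, 14]

Final merged array: [8, 9, 10, 12, 14, 14]
Total comparisons: 5

The merged array is [8, 9, 10, 12, 14, 14], requiring 5 comparisons. The merge step runs in O(n) time where n is the total number of elements.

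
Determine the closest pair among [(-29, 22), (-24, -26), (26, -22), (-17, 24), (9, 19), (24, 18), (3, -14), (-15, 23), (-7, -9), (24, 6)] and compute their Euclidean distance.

Computing all pairwise distances among 10 points:

d((-29, 22), (-24, -26)) = 48.2597
d((-29, 22), (26, -22)) = 70.4344
d((-29, 22), (-17, 24)) = 12.1655
d((-29, 22), (9, 19)) = 38.1182
d((-29, 22), (24, 18)) = 53.1507
d((-29, 22), (3, -14)) = 48.1664
d((-29, 22), (-15, 23)) = 14.0357
d((-29, 22), (-7, -9)) = 38.0132
d((-29, 22), (24, 6)) = 55.3624
d((-24, -26), (26, -22)) = 50.1597
d((-24, -26), (-17, 24)) = 50.4876
d((-24, -26), (9, 19)) = 55.8032
d((-24, -26), (24, 18)) = 65.1153
d((-24, -26), (3, -14)) = 29.5466
d((-24, -26), (-15, 23)) = 49.8197
d((-24, -26), (-7, -9)) = 24.0416
d((-24, -26), (24, 6)) = 57.6888
d((26, -22), (-17, 24)) = 62.9682
d((26, -22), (9, 19)) = 44.3847
d((26, -22), (24, 18)) = 40.05
d((26, -22), (3, -14)) = 24.3516
d((26, -22), (-15, 23)) = 60.8769
d((26, -22), (-7, -9)) = 35.4683
d((26, -22), (24, 6)) = 28.0713
d((-17, 24), (9, 19)) = 26.4764
d((-17, 24), (24, 18)) = 41.4367
d((-17, 24), (3, -14)) = 42.9418
d((-17, 24), (-15, 23)) = 2.2361 <-- minimum
d((-17, 24), (-7, -9)) = 34.4819
d((-17, 24), (24, 6)) = 44.7772
d((9, 19), (24, 18)) = 15.0333
d((9, 19), (3, -14)) = 33.541
d((9, 19), (-15, 23)) = 24.3311
d((9, 19), (-7, -9)) = 32.249
d((9, 19), (24, 6)) = 19.8494
d((24, 18), (3, -14)) = 38.2753
d((24, 18), (-15, 23)) = 39.3192
d((24, 18), (-7, -9)) = 41.1096
d((24, 18), (24, 6)) = 12.0
d((3, -14), (-15, 23)) = 41.1461
d((3, -14), (-7, -9)) = 11.1803
d((3, -14), (24, 6)) = 29.0
d((-15, 23), (-7, -9)) = 32.9848
d((-15, 23), (24, 6)) = 42.5441
d((-7, -9), (24, 6)) = 34.4384

Closest pair: (-17, 24) and (-15, 23) with distance 2.2361

The closest pair is (-17, 24) and (-15, 23) with Euclidean distance 2.2361. For 10 points, brute-force pairwise comparison is shown above. For large n, the divide-and-conquer algorithm (sort by x, recurse on halves, check the dividing strip) achieves O(n log n).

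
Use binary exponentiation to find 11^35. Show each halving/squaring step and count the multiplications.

Computing 11^35 by squaring (build up from 11^1; each line after the first costs one multiplication):

11^1 = 11
11^2 = (11^1)^2 = 11^2 = 121
11^4 = (11^2)^2 = 121^2 = 14641
11^8 = (11^4)^2 = 14641^2 = 214358881
11^16 = (11^8)^2 = 214358881^2 = 45949729863572161
11^17 = 11 * 11^16 = 11 * 45949729863572161 = 505447028499293771
11^34 = (11^17)^2 = 505447028499293771^2 = 255476698618765889551019445759400441
11^35 = 11 * 11^34 = 11 * 255476698618765889551019445759400441 = 2810243684806424785061213903353404851

Result: 2810243684806424785061213903353404851
Multiplications needed: 7 (7 lines after 11^1)

11^35 = 2810243684806424785061213903353404851. Using exponentiation by squaring, this requires 7 multiplications. The key idea: if the exponent is even, square the half-power; if odd, multiply by the base once.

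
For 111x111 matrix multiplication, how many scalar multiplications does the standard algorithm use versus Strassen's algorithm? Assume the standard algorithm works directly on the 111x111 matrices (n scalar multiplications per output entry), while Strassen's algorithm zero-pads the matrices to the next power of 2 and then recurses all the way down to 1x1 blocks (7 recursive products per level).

Matrix multiplication for 111x111 matrices:

Strassen's algorithm requires power-of-2 dimensions. Pad 111x111 to 128x128 (next power of 2).

Standard algorithm: 111^3 = 1367631 multiplications
Strassen's algorithm: 7^(log2(128)) = 7^7 = 823543 multiplications
Savings: 1367631 - 823543 = 544088 multiplications

Standard: 1367631 multiplications (111^3). Strassen: 823543 multiplications (7^7, after padding to 128x128). Strassen reduces 8 recursive multiplications to 7 at each level.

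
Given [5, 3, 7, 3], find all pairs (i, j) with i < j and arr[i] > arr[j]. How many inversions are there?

Finding inversions in [5, 3, 7, 3]:

(0, 1): arr[0]=5 > arr[1]=3
(0, 3): arr[0]=5 > arr[3]=3
(2, 3): arr[2]=7 > arr[3]=3

Total inversions: 3

The array has 3 inversion(s): (0,1), (0,3), (2,3). Each pair (i,j) satisfies i < j and arr[i] > arr[j].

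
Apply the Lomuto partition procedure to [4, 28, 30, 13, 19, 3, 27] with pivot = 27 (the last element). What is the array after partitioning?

Lomuto partition with pivot = 27:

Initial array: [4, 28, 30, 13, 19, 3, 27]

arr[0]=4 <= 27: swap with position 0, array becomes [4, 28, 30, 13, 19, 3, 27]
arr[1]=28 > 27: no swap
arr[2]=30 > 27: no swap
arr[3]=13 <= 27: swap with position 1, array becomes [4, 13, 30, 28, 19, 3, 27]
arr[4]=19 <= 27: swap with position 2, array becomes [4, 13, 19, 28, 30, 3, 27]
arr[5]=3 <= 27: swap with position 3, array becomes [4, 13, 19, 3, 30, 28, 27]

Place pivot at position 4: [4, 13, 19, 3, 27, 28, 30]
Pivot position: 4

After partitioning with pivot 27, the array becomes [4, 13, 19, 3, 27, 28, 30]. The pivot is placed at index 4. All elements to the left of the pivot are <= 27, and all elements to the right are > 27.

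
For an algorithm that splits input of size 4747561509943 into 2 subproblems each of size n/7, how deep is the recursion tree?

For divide and conquer with division factor 7:

Problem sizes at each level:
Level 0: 4747561509943
Level 1: 678223072849
Level 2: 96889010407
Level 3: 13841287201
Level 4: 1977326743
Level 5: 282475249
Level 6: 40353607
Level 7: 5764801
Level 8: 823543
Level 9: 117649
Level 10: 16807
Level 11: 2401
Level 12: 343
Level 13: 49
Level 14: 7
Level 15: 1

The root is level 0 and the size-1 base case is level 15 (the tree spans levels 0 through 15, i.e. 16 levels counting the root), so the depth is the number of divisions: log_7(4747561509943) = 15

The recursion tree depth is log_7(4747561509943) = 15. At each level, the problem size is divided by 7, so it takes 15 divisions to reduce to a base case of size 1. The algorithm makes 2 recursive calls at each level.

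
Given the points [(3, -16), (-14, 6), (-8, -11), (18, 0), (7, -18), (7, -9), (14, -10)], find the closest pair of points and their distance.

Computing all pairwise distances among 7 points:

d((3, -16), (-14, 6)) = 27.8029
d((3, -16), (-8, -11)) = 12.083
d((3, -16), (18, 0)) = 21.9317
d((3, -16), (7, -18)) = 4.4721 <-- minimum
d((3, -16), (7, -9)) = 8.0623
d((3, -16), (14, -10)) = 12.53
d((-14, 6), (-8, -11)) = 18.0278
d((-14, 6), (18, 0)) = 32.5576
d((-14, 6), (7, -18)) = 31.8904
d((-14, 6), (7, -9)) = 25.807
d((-14, 6), (14, -10)) = 32.249
d((-8, -11), (18, 0)) = 28.2312
d((-8, -11), (7, -18)) = 16.5529
d((-8, -11), (7, -9)) = 15.1327
d((-8, -11), (14, -10)) = 22.0227
d((18, 0), (7, -18)) = 21.095
d((18, 0), (7, -9)) = 14.2127
d((18, 0), (14, -10)) = 10.7703
d((7, -18), (7, -9)) = 9.0
d((7, -18), (14, -10)) = 10.6301
d((7, -9), (14, -10)) = 7.0711

Closest pair: (3, -16) and (7, -18) with distance 4.4721

The closest pair is (3, -16) and (7, -18) with Euclidean distance 4.4721. For 7 points, brute-force pairwise comparison is shown above. For large n, the divide-and-conquer algorithm (sort by x, recurse on halves, check the dividing strip) achieves O(n log n).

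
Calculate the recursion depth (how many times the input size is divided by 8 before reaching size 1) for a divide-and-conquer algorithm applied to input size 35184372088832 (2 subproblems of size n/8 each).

For divide and conquer with division factor 8:

Problem sizes at each level:
Level 0: 35184372088832
Level 1: 4398046511104
Level 2: 549755813888
Level 3: 68719476736
Level 4: 8589934592
Level 5: 1073741824
Level 6: 134217728
Level 7: 16777216
Level 8: 2097152
Level 9: 262144
Level 10: 32768
Level 11: 4096
Level 12: 512
Level 13: 64
Level 14: 8
Level 15: 1

The root is level 0 and the size-1 base case is level 15 (the tree spans levels 0 through 15, i.e. 16 levels counting the root), so the depth is the number of divisions: log_8(35184372088832) = 15

The recursion tree depth is log_8(35184372088832) = 15. At each level, the problem size is divided by 8, so it takes 15 divisions to reduce to a base case of size 1. The algorithm makes 2 recursive calls at each level.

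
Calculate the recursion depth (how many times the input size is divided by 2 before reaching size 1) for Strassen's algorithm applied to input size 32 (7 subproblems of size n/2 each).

For divide and conquer with division factor 2:

Problem sizes at each level:
Level 0: 32
Level 1: 16
Level 2: 8
Level 3: 4
Level 4: 2
Level 5: 1

The root is level 0 and the size-1 base case is level 5 (the tree spans levels 0 through 5, i.e. 6 levels counting the root), so the depth is the number of divisions: log_2(32) = 5

The recursion tree depth is log_2(32) = 5. At each level, the problem size is divided by 2, so it takes 5 divisions to reduce to a base case of size 1. The algorithm makes 7 recursive calls at each level.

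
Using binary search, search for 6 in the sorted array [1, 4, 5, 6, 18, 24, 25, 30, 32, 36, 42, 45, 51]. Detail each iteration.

Binary search for 6 in [1, 4, 5, 6, 18, 24, 25, 30, 32, 36, 42, 45, 51]:

lo=0, hi=12, mid=6, arr[mid]=25 -> 25 > 6, search left half
lo=0, hi=5, mid=2, arr[mid]=5 -> 5 < 6, search right half
lo=3, hi=5, mid=4, arr[mid]=18 -> 18 > 6, search left half
lo=3, hi=3, mid=3, arr[mid]=6 -> Found target at index 3!

Binary search finds 6 at index 3 after 4 comparisons. The search repeatedly halves the search space by comparing with the middle element.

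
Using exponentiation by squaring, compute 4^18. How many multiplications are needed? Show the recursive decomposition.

Computing 4^18 by squaring (build up from 4^1; each line after the first costs one multiplication):

4^1 = 4
4^2 = (4^1)^2 = 4^2 = 16
4^4 = (4^2)^2 = 16^2 = 256
4^8 = (4^4)^2 = 256^2 = 65536
4^9 = 4 * 4^8 = 4 * 65536 = 262144
4^18 = (4^9)^2 = 262144^2 = 68719476736

Result: 68719476736
Multiplications needed: 5 (5 lines after 4^1)

4^18 = 68719476736. Using exponentiation by squaring, this requires 5 multiplications. The key idea: if the exponent is even, square the half-power; if odd, multiply by the base once.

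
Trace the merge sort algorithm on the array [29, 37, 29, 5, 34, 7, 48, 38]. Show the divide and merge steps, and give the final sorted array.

Merge sort trace:

Split: [29, 37, 29, 5, 34, 7, 48, 38] -> [29, 37, 29, 5] and [34, 7, 48, 38]
  Split: [29, 37, 29, 5] -> [29, 37] and [29, 5]
    Split: [29, 37] -> [29] and [37]
    Merge: [29] + [37] -> [29, 37]
    Split: [29, 5] -> [29] and [5]
    Merge: [29] + [5] -> [5, 29]
  Merge: [29, 37] + [5, 29] -> [5, 29, 29, 37]
  Split: [34, 7, 48, 38] -> [34, 7] and [48, 38]
    Split: [34, 7] -> [34] and [7]
    Merge: [34] + [7] -> [7, 34]
    Split: [48, 38] -> [48] and [38]
    Merge: [48] + [38] -> [38, 48]
  Merge: [7, 34] + [38, 48] -> [7, 34, 38, 48]
Merge: [5, 29, 29, 37] + [7, 34, 38, 48] -> [5, 7, 29, 29, 34, 37, 38, 48]

Final sorted array: [5, 7, 29, 29, 34, 37, 38, 48]

The merge sort proceeds by recursively splitting the array and merging sorted halves.
After all merges, the sorted array is [5, 7, 29, 29, 34, 37, 38, 48].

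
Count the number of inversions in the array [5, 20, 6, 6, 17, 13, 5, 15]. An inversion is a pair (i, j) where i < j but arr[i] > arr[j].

Finding inversions in [5, 20, 6, 6, 17, 13, 5, 15]:

(1, 2): arr[1]=20 > arr[2]=6
(1, 3): arr[1]=20 > arr[3]=6
(1, 4): arr[1]=20 > arr[4]=17
(1, 5): arr[1]=20 > arr[5]=13
(1, 6): arr[1]=20 > arr[6]=5
(1, 7): arr[1]=20 > arr[7]=15
(2, 6): arr[2]=6 > arr[6]=5
(3, 6): arr[3]=6 > arr[6]=5
(4, 5): arr[4]=17 > arr[5]=13
(4, 6): arr[4]=17 > arr[6]=5
(4, 7): arr[4]=17 > arr[7]=15
(5, 6): arr[5]=13 > arr[6]=5

Total inversions: 12

The array has 12 inversion(s): (1,2), (1,3), (1,4), (1,5), (1,6), (1,7), (2,6), (3,6), (4,5), (4,6), (4,7), (5,6). Each pair (i,j) satisfies i < j and arr[i] > arr[j].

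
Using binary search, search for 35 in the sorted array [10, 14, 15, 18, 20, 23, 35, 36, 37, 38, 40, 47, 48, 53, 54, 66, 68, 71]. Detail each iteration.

Binary search for 35 in [10, 14, 15, 18, 20, 23, 35, 36, 37, 38, 40, 47, 48, 53, 54, 66, 68, 71]:

lo=0, hi=17, mid=8, arr[mid]=37 -> 37 > 35, search left half
lo=0, hi=7, mid=3, arr[mid]=18 -> 18 < 35, search right half
lo=4, hi=7, mid=5, arr[mid]=23 -> 23 < 35, search right half
lo=6, hi=7, mid=6, arr[mid]=35 -> Found target at index 6!

Binary search finds 35 at index 6 after 4 comparisons. The search repeatedly halves the search space by comparing with the middle element.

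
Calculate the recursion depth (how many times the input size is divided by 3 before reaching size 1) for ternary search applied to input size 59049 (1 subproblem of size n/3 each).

For divide and conquer with division factor 3:

Problem sizes at each level:
Level 0: 59049
Level 1: 19683
Level 2: 6561
Level 3: 2187
Level 4: 729
Level 5: 243
Level 6: 81
Level 7: 27
Level 8: 9
Level 9: 3
Level 10: 1

The root is level 0 and the size-1 base case is level 10 (the tree spans levels 0 through 10, i.e. 11 levels counting the root), so the depth is the number of divisions: log_3(59049) = 10

The recursion tree depth is log_3(59049) = 10. At each level, the problem size is divided by 3, so it takes 10 divisions to reduce to a base case of size 1. The algorithm makes 1 recursive call at each level.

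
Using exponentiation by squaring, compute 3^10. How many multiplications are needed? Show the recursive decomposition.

Computing 3^10 by squaring (build up from 3^1; each line after the first costs one multiplication):

3^1 = 3
3^2 = (3^1)^2 = 3^2 = 9
3^4 = (3^2)^2 = 9^2 = 81
3^5 = 3 * 3^4 = 3 * 81 = 243
3^10 = (3^5)^2 = 243^2 = 59049

Result: 59049
Multiplications needed: 4 (4 lines after 3^1)

3^10 = 59049. Using exponentiation by squaring, this requires 4 multiplications. The key idea: if the exponent is even, square the half-power; if odd, multiply by the base once.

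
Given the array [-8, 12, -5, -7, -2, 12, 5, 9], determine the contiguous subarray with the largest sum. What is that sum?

Using Kadane's algorithm on [-8, 12, -5, -7, -2, 12, 5, 9]:

Scanning through the array:
Position 1 (value 12): max_ending_here = 12, max_so_far = 12
Position 2 (value -5): max_ending_here = 7, max_so_far = 12
Position 3 (value -7): max_ending_here = 0, max_so_far = 12
Position 4 (value -2): max_ending_here = -2, max_so_far = 12
Position 5 (value 12): max_ending_here = 12, max_so_far = 12
Position 6 (value 5): max_ending_here = 17, max_so_far = 17
Position 7 (value 9): max_ending_here = 26, max_so_far = 26

Maximum subarray: [12, 5, 9]
Maximum sum: 26

The maximum subarray is [12, 5, 9] with sum 26. This subarray runs from index 5 to index 7.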